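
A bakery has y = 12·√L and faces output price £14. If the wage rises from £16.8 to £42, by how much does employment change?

ΔL = -21

From P·MP_L = w with MP_L = 6·L^(-1/2), the labor demand is L(w) = (84/w)^(2).
At w = 16.8: L = 25. At w = 42: L = 4.
ΔL = 4 − 25 = -21.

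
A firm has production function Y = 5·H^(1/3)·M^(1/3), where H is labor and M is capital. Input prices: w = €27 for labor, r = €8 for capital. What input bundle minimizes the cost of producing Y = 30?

H* = 8, M* = 27

Cost minimization requires the marginal rate of technical substitution to equal the input-price ratio: MP_H/MP_M = w/r.
Here MP_H/MP_M = (1/3)·(M/H)/(1/3) = (M/H). Setting this equal to 27/8 = 3.375 gives M = 3.375H.
Substituting into Y = 30: 5·H^(1/3)·(3.375H)^(1/3) = 30.
Solving, H = 8 and M = 27.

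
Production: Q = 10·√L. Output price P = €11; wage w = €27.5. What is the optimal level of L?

MP_L = (1/2)·10·L^(-1/2) = 5·L^(-1/2).
Profit maximization for a price taker requires P·MP_L = w: 11·5·L^(-1/2) = 27.5.
So L^(-1/2) = 0.5, which gives L = 4.

L* = 4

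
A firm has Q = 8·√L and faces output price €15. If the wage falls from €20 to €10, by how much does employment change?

ΔL = 27

From P·MP_L = w with MP_L = 4·L^(-1/2), the labor demand is L(w) = (60/w)^(2).
At w = 20: L = 9. At w = 10: L = 36.
ΔL = 36 − 9 = 27.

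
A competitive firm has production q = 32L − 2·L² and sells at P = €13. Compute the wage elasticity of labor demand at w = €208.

From P·MP_L = w with MP_L = 32 − 4L, labor demand is L(w) = (32 − w/13)/4.
dL/dw = −1/(52) = -1/52.
At w = 208, L = 4, so ε = (dL/dw)·(w/L) = (-1/52)·(208/4) = -1.

ε = -1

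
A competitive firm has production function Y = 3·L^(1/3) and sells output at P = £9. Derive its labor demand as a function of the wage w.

MP_L = (1/3)·3·L^(-2/3) = L^(-2/3).
Setting P·MP_L = w: 9·L^(-2/3) = w.
Solving for L: L^(-2/3) = w/9, so L = (9/w)^(3/2).

L(w) = (9/w)^(3/2)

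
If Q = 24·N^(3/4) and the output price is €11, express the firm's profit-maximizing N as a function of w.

N(w) = (198/w)^(4)

MP_N = (3/4)·24·N^(-1/4) = 18·N^(-1/4).
Setting P·MP_N = w: 198·N^(-1/4) = w.
Solving for N: N^(-1/4) = w/198, so N = (198/w)^(4).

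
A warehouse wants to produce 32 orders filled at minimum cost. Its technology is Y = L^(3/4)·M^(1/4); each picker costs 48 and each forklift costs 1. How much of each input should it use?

Cost minimization requires the marginal rate of technical substitution to equal the input-price ratio: MP_L/MP_M = w/r.
Here MP_L/MP_M = (3/4)·(M/L)/(1/4) = 3·(M/L). Setting this equal to 48/1 = 48 gives M = 16L.
Substituting into Y = 32: L^(3/4)·(16L)^(1/4) = 32.
Solving, L = 16 and M = 256.

L* = 16, M* = 256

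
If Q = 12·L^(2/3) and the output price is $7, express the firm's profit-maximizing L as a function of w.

L(w) = 175616/w³

MP_L = (2/3)·12·L^(-1/3) = 8·L^(-1/3).
Setting P·MP_L = w: 56·L^(-1/3) = w.
Solving for L: L^(-1/3) = w/56, so L = (56/w)^(3).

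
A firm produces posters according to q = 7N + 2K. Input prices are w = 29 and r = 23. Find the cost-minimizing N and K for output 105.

The inputs are perfect substitutes, so the firm uses whichever has the lower cost per unit of output.
Cost per unit of output via N is w/7 = 29/7; via K it is r/2 = 11.5. N is cheaper.
Producing q = 105 with N alone: N = 15, K = 0.

N* = 15, K* = 0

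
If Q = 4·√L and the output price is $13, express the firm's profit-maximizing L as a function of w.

MP_L = (1/2)·4·L^(-1/2) = 2·L^(-1/2).
Setting P·MP_L = w: 26·L^(-1/2) = w.
Solving for L: L^(-1/2) = w/26, so L = (26/w)^(2).

L(w) = 676/w²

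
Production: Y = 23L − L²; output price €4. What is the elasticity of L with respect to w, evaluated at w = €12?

From P·MP_L = w with MP_L = 23 − 2L, labor demand is L(w) = (23 − w/4)/2.
dL/dw = −1/(8) = -0.125.
At w = 12, L = 10, so ε = (dL/dw)·(w/L) = (-0.125)·(12/10) = -0.15.

ε = -0.15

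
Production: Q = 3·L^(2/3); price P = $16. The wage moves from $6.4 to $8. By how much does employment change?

From P·MP_L = w with MP_L = 2·L^(-1/3), the labor demand is L(w) = (32/w)^(3).
At w = 6.4: L = 125. At w = 8: L = 64.
ΔL = 64 − 125 = -61.

ΔL = -61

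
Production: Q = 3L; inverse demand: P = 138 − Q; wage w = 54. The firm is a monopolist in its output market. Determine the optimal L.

Marginal revenue from the inverse demand is MR = 138 − 2Q.
The marginal product is MP_L = 3.
A monopolist hires until marginal revenue product equals the wage: MR·MP_L = w.
(138 − 6L)·3 = 54, so L = 20.

L* = 20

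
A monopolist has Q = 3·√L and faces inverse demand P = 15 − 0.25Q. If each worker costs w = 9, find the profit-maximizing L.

L* = 4

Marginal revenue from the inverse demand is MR = 15 − 0.5Q.
The marginal product is MP_L = 1.5·L^(-1/2).
A monopolist hires until marginal revenue product equals the wage: MR·MP_L = w.
At L, Q = 3·√L. Substituting and solving: (15 − 1.5·√L)·1.5·L^(-1/2) = 9 gives L = 4.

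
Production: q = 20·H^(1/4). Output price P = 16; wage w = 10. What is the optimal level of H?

H* = 16

MP_H = (1/4)·20·H^(-3/4) = 5·H^(-3/4).
Profit maximization for a price taker requires P·MP_H = w: 16·5·H^(-3/4) = 10.
So H^(-3/4) = 0.125, which gives H = 16.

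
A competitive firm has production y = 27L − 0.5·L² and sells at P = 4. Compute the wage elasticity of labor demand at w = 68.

ε = -1.7

From P·MP_L = w with MP_L = 27 − L, labor demand is L(w) = 27 − w/4.
dL/dw = −1/(4) = -0.25.
At w = 68, L = 10, so ε = (dL/dw)·(w/L) = (-0.25)·(68/10) = -1.7.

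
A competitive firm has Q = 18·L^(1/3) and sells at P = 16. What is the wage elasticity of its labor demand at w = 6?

MP_L = (1/3)·18·L^(-2/3), so P·MP_L = w gives 96·L^(-2/3) = w.
Solving, L(w) = (96/w)^(3/2). This is a constant-elasticity form: L ∝ w^(−3/2), so ε = −3/2.

ε = -1.5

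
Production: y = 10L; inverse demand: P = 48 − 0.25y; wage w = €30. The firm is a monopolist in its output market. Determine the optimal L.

Marginal revenue from the inverse demand is MR = 48 − 0.5y.
The marginal product is MP_L = 10.
A monopolist hires until marginal revenue product equals the wage: MR·MP_L = w.
(48 − 5L)·10 = 30, so L = 9.

L* = 9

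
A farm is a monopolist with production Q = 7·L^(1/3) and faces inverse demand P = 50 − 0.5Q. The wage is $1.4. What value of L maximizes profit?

Marginal revenue from the inverse demand is MR = 50 − Q.
The marginal product is MP_L = (7/3)·L^(-2/3).
A monopolist hires until marginal revenue product equals the wage: MR·MP_L = w.
At L, Q = 7·L^(1/3). Substituting and solving: (50 − 7·L^(1/3))·(7/3)·L^(-2/3) = 1.4 gives L = 125.

L* = 125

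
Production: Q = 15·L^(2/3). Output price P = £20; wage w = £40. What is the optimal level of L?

L* = 125

MP_L = (2/3)·15·L^(-1/3) = 10·L^(-1/3).
Profit maximization for a price taker requires P·MP_L = w: 20·10·L^(-1/3) = 40.
So L^(-1/3) = 0.2, which gives L = 125.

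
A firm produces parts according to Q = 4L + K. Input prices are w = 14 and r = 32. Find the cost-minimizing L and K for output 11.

The inputs are perfect substitutes, so the firm uses whichever has the lower cost per unit of output.
Cost per unit of output via L is 3.5; via K it is 32. L is cheaper.
Producing Q = 11 with L alone: L = 2.75, K = 0.

L* = 2.75, K* = 0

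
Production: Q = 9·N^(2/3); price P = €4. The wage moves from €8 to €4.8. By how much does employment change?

ΔN = 98

From P·MP_N = w with MP_N = 6·N^(-1/3), the labor demand is N(w) = (24/w)^(3).
At w = 8: N = 27. At w = 4.8: N = 125.
ΔN = 125 − 27 = 98.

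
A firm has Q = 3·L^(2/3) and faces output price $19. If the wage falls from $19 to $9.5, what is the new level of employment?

From P·MP_L = w with MP_L = 2·L^(-1/3), the labor demand is L(w) = (38/w)^(3).
At w = 19: L = 8. At w = 9.5: L = 64.

L* = 64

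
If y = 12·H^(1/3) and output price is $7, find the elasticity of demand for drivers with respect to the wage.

ε = -1.5

MP_H = (1/3)·12·H^(-2/3), so P·MP_H = w gives 28·H^(-2/3) = w.
Solving, H(w) = (28/w)^(3/2). This is a constant-elasticity form: H ∝ w^(−3/2), so ε = −3/2.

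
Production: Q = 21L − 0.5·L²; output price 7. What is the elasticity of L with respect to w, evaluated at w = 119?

From P·MP_L = w with MP_L = 21 − L, labor demand is L(w) = 21 − w/7.
dL/dw = −1/(7) = -1/7.
At w = 119, L = 4, so ε = (dL/dw)·(w/L) = (-1/7)·(119/4) = -4.25.

ε = -4.25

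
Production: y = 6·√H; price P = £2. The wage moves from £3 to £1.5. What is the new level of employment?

H* = 16

From P·MP_H = w with MP_H = 3·H^(-1/2), the labor demand is H(w) = (6/w)^(2).
At w = 3: H = 4. At w = 1.5: H = 16.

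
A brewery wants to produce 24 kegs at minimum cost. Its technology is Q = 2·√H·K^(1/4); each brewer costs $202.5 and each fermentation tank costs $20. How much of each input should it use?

H* = 16, K* = 81

Cost minimization requires the marginal rate of technical substitution to equal the input-price ratio: MP_H/MP_K = w/r.
Here MP_H/MP_K = (1/2)·(K/H)/(1/4) = 2·(K/H). Setting this equal to 202.5/20 = 10.125 gives K = 5.0625H.
Substituting into Q = 24: 2·H^(1/2)·(5.0625H)^(1/4) = 24.
Solving, H = 16 and K = 81.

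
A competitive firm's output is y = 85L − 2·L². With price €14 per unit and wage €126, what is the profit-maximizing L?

L* = 19

The marginal product of L is MP_L = 85 − 4L.
A price-taking firm hires until the value of the marginal product equals the wage: P·MP_L = w, so 14·(85 − 4L) = 126.
Then 85 − 4L = 9, giving L = 19.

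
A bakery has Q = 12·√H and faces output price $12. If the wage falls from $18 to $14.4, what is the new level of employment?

From P·MP_H = w with MP_H = 6·H^(-1/2), the labor demand is H(w) = (72/w)^(2).
At w = 18: H = 16. At w = 14.4: H = 25.

H* = 25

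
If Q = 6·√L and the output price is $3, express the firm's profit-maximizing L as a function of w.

L(w) = 81/w²

MP_L = (1/2)·6·L^(-1/2) = 3·L^(-1/2).
Setting P·MP_L = w: 9·L^(-1/2) = w.
Solving for L: L^(-1/2) = w/9, so L = (9/w)^(2).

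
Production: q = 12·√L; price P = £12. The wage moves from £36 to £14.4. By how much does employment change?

ΔL = 21

From P·MP_L = w with MP_L = 6·L^(-1/2), the labor demand is L(w) = (72/w)^(2).
At w = 36: L = 4. At w = 14.4: L = 25.
ΔL = 25 − 4 = 21.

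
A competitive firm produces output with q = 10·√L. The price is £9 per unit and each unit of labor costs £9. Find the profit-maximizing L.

L* = 25

MP_L = (1/2)·10·L^(-1/2) = 5·L^(-1/2).
Profit maximization for a price taker requires P·MP_L = w: 9·5·L^(-1/2) = 9.
So L^(-1/2) = 0.2, which gives L = 25.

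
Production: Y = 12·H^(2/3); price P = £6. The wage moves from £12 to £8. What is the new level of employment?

From P·MP_H = w with MP_H = 8·H^(-1/3), the labor demand is H(w) = (48/w)^(3).
At w = 12: H = 64. At w = 8: H = 216.

H* = 216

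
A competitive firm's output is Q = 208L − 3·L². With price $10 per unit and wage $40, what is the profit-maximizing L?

L* = 34

The marginal product of L is MP_L = 208 − 6L.
A price-taking firm hires until the value of the marginal product equals the wage: P·MP_L = w, so 10·(208 − 6L) = 40.
Then 208 − 6L = 4, giving L = 34.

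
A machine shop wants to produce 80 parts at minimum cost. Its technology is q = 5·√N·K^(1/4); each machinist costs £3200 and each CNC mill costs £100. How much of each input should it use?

N* = 16, K* = 256

Cost minimization requires the marginal rate of technical substitution to equal the input-price ratio: MP_N/MP_K = w/r.
Here MP_N/MP_K = (1/2)·(K/N)/(1/4) = 2·(K/N). Setting this equal to 3200/100 = 32 gives K = 16N.
Substituting into q = 80: 5·N^(1/2)·(16N)^(1/4) = 80.
Solving, N = 16 and K = 256.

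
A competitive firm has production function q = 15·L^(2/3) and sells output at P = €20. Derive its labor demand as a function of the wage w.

MP_L = (2/3)·15·L^(-1/3) = 10·L^(-1/3).
Setting P·MP_L = w: 200·L^(-1/3) = w.
Solving for L: L^(-1/3) = w/200, so L = (200/w)^(3).

L(w) = 8000000/w³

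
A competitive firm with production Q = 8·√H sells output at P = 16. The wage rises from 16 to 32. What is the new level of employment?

From P·MP_H = w with MP_H = 4·H^(-1/2), the labor demand is H(w) = (64/w)^(2).
At w = 16: H = 16. At w = 32: H = 4.

H* = 4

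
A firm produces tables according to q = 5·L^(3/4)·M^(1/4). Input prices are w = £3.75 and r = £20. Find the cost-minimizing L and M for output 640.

L* = 256, M* = 16

Cost minimization requires the marginal rate of technical substitution to equal the input-price ratio: MP_L/MP_M = w/r.
Here MP_L/MP_M = (3/4)·(M/L)/(1/4) = 3·(M/L). Setting this equal to 3.75/20 = 0.1875 gives M = 0.0625L.
Substituting into q = 640: 5·L^(3/4)·(0.0625L)^(1/4) = 640.
Solving, L = 256 and M = 16.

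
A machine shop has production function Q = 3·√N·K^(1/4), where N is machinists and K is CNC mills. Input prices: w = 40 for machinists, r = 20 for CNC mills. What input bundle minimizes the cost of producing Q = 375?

N* = 625, K* = 625

Cost minimization requires the marginal rate of technical substitution to equal the input-price ratio: MP_N/MP_K = w/r.
Here MP_N/MP_K = (1/2)·(K/N)/(1/4) = 2·(K/N). Setting this equal to 40/20 = 2 gives K = N.
Substituting into Q = 375: 3·N^(1/2)·(N)^(1/4) = 375.
Solving, N = 625 and K = 625.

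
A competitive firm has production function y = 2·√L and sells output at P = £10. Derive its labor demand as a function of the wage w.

L(w) = 100/w²

MP_L = (1/2)·2·L^(-1/2) = L^(-1/2).
Setting P·MP_L = w: 10·L^(-1/2) = w.
Solving for L: L^(-1/2) = w/10, so L = (10/w)^(2).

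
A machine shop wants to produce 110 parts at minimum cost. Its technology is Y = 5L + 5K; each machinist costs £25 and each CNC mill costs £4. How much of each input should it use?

L* = 0, K* = 22

The inputs are perfect substitutes, so the firm uses whichever has the lower cost per unit of output.
Cost per unit of output via L is w/5 = 5; via K it is r/5 = 0.8. K is cheaper.
Producing Y = 110 with K alone: L = 0, K = 22.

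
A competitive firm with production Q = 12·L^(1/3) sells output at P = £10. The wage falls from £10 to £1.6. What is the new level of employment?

L* = 125

From P·MP_L = w with MP_L = 4·L^(-2/3), the labor demand is L(w) = (40/w)^(3/2).
At w = 10: L = 8. At w = 1.6: L = 125.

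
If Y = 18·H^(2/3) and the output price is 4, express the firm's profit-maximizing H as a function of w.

MP_H = (2/3)·18·H^(-1/3) = 12·H^(-1/3).
Setting P·MP_H = w: 48·H^(-1/3) = w.
Solving for H: H^(-1/3) = w/48, so H = (48/w)^(3).

H(w) = 110592/w³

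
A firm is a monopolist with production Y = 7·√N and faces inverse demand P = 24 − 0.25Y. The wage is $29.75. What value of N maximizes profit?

Marginal revenue from the inverse demand is MR = 24 − 0.5Y.
The marginal product is MP_N = 3.5·N^(-1/2).
A monopolist hires until marginal revenue product equals the wage: MR·MP_N = w.
At N, Y = 7·√N. Substituting and solving: (24 − 3.5·√N)·3.5·N^(-1/2) = 29.75 gives N = 4.

N* = 4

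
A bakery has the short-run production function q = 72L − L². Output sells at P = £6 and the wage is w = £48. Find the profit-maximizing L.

The marginal product of L is MP_L = 72 − 2L.
A price-taking firm hires until the value of the marginal product equals the wage: P·MP_L = w, so 6·(72 − 2L) = 48.
Then 72 − 2L = 8, giving L = 32.

L* = 32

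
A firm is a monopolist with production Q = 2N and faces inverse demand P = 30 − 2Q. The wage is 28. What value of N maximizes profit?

N* = 2

Marginal revenue from the inverse demand is MR = 30 − 4Q.
The marginal product is MP_N = 2.
A monopolist hires until marginal revenue product equals the wage: MR·MP_N = w.
(30 − 8N)·2 = 28, so N = 2.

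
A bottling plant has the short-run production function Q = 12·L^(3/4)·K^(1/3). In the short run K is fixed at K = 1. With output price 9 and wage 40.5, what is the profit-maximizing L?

With K = 1, MP_L = (3/4)·12·L^(-1/4)·1^(1/3) = 9·L^(-1/4).
Profit maximization for a price taker requires P·MP_L = w: 9·9·L^(-1/4) = 40.5.
So L^(-1/4) = 0.5, which gives L = 16.

L* = 16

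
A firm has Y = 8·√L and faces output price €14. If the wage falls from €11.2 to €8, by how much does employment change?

From P·MP_L = w with MP_L = 4·L^(-1/2), the labor demand is L(w) = (56/w)^(2).
At w = 11.2: L = 25. At w = 8: L = 49.
ΔL = 49 − 25 = 24.

ΔL = 24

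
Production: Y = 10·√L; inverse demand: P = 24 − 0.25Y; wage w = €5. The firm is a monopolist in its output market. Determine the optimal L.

Marginal revenue from the inverse demand is MR = 24 − 0.5Y.
The marginal product is MP_L = 5·L^(-1/2).
A monopolist hires until marginal revenue product equals the wage: MR·MP_L = w.
At L, Y = 10·√L. Substituting and solving: (24 − 5·√L)·5·L^(-1/2) = 5 gives L = 16.

L* = 16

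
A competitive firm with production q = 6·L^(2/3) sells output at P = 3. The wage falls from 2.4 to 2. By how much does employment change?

ΔL = 91

From P·MP_L = w with MP_L = 4·L^(-1/3), the labor demand is L(w) = (12/w)^(3).
At w = 2.4: L = 125. At w = 2: L = 216.
ΔL = 216 − 125 = 91.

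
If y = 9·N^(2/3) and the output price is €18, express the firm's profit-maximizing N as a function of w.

N(w) = 1259712/w³

MP_N = (2/3)·9·N^(-1/3) = 6·N^(-1/3).
Setting P·MP_N = w: 108·N^(-1/3) = w.
Solving for N: N^(-1/3) = w/108, so N = (108/w)^(3).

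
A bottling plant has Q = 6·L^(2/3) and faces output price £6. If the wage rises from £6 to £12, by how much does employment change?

ΔL = -56

From P·MP_L = w with MP_L = 4·L^(-1/3), the labor demand is L(w) = (24/w)^(3).
At w = 6: L = 64. At w = 12: L = 8.
ΔL = 8 − 64 = -56.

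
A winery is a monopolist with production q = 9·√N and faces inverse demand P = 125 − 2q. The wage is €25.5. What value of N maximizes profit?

Marginal revenue from the inverse demand is MR = 125 − 4q.
The marginal product is MP_N = 4.5·N^(-1/2).
A monopolist hires until marginal revenue product equals the wage: MR·MP_N = w.
At N, q = 9·√N. Substituting and solving: (125 − 36·√N)·4.5·N^(-1/2) = 25.5 gives N = 9.

N* = 9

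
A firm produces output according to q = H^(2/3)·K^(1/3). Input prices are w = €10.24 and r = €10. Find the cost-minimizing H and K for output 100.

H* = 125, K* = 64

Cost minimization requires the marginal rate of technical substitution to equal the input-price ratio: MP_H/MP_K = w/r.
Here MP_H/MP_K = (2/3)·(K/H)/(1/3) = 2·(K/H). Setting this equal to 10.24/10 = 1.024 gives K = 0.512H.
Substituting into q = 100: H^(2/3)·(0.512H)^(1/3) = 100.
Solving, H = 125 and K = 64.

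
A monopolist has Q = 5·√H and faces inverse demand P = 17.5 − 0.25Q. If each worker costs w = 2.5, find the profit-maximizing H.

H* = 25

Marginal revenue from the inverse demand is MR = 17.5 − 0.5Q.
The marginal product is MP_H = 2.5·H^(-1/2).
A monopolist hires until marginal revenue product equals the wage: MR·MP_H = w.
At H, Q = 5·√H. Substituting and solving: (17.5 − 2.5·√H)·2.5·H^(-1/2) = 2.5 gives H = 25.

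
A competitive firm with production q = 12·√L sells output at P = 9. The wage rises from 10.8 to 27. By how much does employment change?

From P·MP_L = w with MP_L = 6·L^(-1/2), the labor demand is L(w) = (54/w)^(2).
At w = 10.8: L = 25. At w = 27: L = 4.
ΔL = 4 − 25 = -21.

ΔL = -21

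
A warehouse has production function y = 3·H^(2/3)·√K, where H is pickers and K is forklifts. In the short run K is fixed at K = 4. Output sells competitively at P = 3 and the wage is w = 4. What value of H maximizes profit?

H* = 27

With K = 4, MP_H = (2/3)·3·H^(-1/3)·4^(1/2) = 4·H^(-1/3).
Profit maximization for a price taker requires P·MP_H = w: 3·4·H^(-1/3) = 4.
So H^(-1/3) = 1/3, which gives H = 27.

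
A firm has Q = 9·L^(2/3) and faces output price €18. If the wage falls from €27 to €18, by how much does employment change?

ΔL = 152

From P·MP_L = w with MP_L = 6·L^(-1/3), the labor demand is L(w) = (108/w)^(3).
At w = 27: L = 64. At w = 18: L = 216.
ΔL = 216 − 64 = 152.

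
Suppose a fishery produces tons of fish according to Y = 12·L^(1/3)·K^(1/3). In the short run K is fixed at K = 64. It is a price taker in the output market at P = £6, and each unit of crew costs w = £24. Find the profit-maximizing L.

L* = 8

With K = 64, MP_L = (1/3)·12·L^(-2/3)·64^(1/3) = 16·L^(-2/3).
Profit maximization for a price taker requires P·MP_L = w: 6·16·L^(-2/3) = 24.
So L^(-2/3) = 0.25, which gives L = 8.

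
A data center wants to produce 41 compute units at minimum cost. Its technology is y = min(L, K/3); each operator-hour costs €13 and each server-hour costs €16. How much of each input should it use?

L* = 41, K* = 123

With a fixed-proportions technology, the cost-minimizing bundle uses no slack in either input: L = K/3 = y.
So L = 41 and K = 3·41 = 123.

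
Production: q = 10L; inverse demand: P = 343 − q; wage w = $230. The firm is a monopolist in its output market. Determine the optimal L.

Marginal revenue from the inverse demand is MR = 343 − 2q.
The marginal product is MP_L = 10.
A monopolist hires until marginal revenue product equals the wage: MR·MP_L = w.
(343 − 20L)·10 = 230, so L = 16.

L* = 16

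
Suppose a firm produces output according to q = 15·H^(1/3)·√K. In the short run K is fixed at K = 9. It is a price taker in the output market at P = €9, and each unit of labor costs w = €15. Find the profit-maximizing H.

H* = 27

With K = 9, MP_H = (1/3)·15·H^(-2/3)·9^(1/2) = 15·H^(-2/3).
Profit maximization for a price taker requires P·MP_H = w: 9·15·H^(-2/3) = 15.
So H^(-2/3) = 1/9, which gives H = 27.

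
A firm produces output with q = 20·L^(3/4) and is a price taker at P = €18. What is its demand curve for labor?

MP_L = (3/4)·20·L^(-1/4) = 15·L^(-1/4).
Setting P·MP_L = w: 270·L^(-1/4) = w.
Solving for L: L^(-1/4) = w/270, so L = (270/w)^(4).

L(w) = (270/w)^(4)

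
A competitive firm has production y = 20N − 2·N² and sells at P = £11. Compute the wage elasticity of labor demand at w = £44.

ε = -0.25

From P·MP_N = w with MP_N = 20 − 4N, labor demand is N(w) = (20 − w/11)/4.
dN/dw = −1/(44) = -1/44.
At w = 44, N = 4, so ε = (dN/dw)·(w/N) = (-1/44)·(44/4) = -0.25.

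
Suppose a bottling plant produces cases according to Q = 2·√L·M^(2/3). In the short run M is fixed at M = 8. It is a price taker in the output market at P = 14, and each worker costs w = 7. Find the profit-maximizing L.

With M = 8, MP_L = (1/2)·2·L^(-1/2)·8^(2/3) = 4·L^(-1/2).
Profit maximization for a price taker requires P·MP_L = w: 14·4·L^(-1/2) = 7.
So L^(-1/2) = 0.125, which gives L = 64.

L* = 64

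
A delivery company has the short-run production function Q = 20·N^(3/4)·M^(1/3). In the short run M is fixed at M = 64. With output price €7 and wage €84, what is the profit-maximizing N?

N* = 625

With M = 64, MP_N = (3/4)·20·N^(-1/4)·64^(1/3) = 60·N^(-1/4).
Profit maximization for a price taker requires P·MP_N = w: 7·60·N^(-1/4) = 84.
So N^(-1/4) = 0.2, which gives N = 625.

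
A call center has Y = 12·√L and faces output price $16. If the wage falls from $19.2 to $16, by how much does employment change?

ΔL = 11

From P·MP_L = w with MP_L = 6·L^(-1/2), the labor demand is L(w) = (96/w)^(2).
At w = 19.2: L = 25. At w = 16: L = 36.
ΔL = 36 − 25 = 11.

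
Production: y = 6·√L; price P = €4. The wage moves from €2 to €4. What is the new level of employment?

From P·MP_L = w with MP_L = 3·L^(-1/2), the labor demand is L(w) = (12/w)^(2).
At w = 2: L = 36. At w = 4: L = 9.

L* = 9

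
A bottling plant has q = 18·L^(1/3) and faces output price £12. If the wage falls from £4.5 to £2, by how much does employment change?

ΔL = 152

From P·MP_L = w with MP_L = 6·L^(-2/3), the labor demand is L(w) = (72/w)^(3/2).
At w = 4.5: L = 64. At w = 2: L = 216.
ΔL = 216 − 64 = 152.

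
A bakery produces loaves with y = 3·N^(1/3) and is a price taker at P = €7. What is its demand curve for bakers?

MP_N = (1/3)·3·N^(-2/3) = N^(-2/3).
Setting P·MP_N = w: 7·N^(-2/3) = w.
Solving for N: N^(-2/3) = w/7, so N = (7/w)^(3/2).

N(w) = (7/w)^(3/2)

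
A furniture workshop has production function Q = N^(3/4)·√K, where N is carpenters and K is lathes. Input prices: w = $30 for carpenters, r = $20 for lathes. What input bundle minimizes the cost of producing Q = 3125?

Cost minimization requires the marginal rate of technical substitution to equal the input-price ratio: MP_N/MP_K = w/r.
Here MP_N/MP_K = (3/4)·(K/N)/(1/2) = 1.5·(K/N). Setting this equal to 30/20 = 1.5 gives K = N.
Substituting into Q = 3125: N^(3/4)·(N)^(1/2) = 3125.
Solving, N = 625 and K = 625.

N* = 625, K* = 625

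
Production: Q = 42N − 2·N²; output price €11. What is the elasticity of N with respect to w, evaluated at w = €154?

ε = -0.5

From P·MP_N = w with MP_N = 42 − 4N, labor demand is N(w) = (42 − w/11)/4.
dN/dw = −1/(44) = -1/44.
At w = 154, N = 7, so ε = (dN/dw)·(w/N) = (-1/44)·(154/7) = -0.5.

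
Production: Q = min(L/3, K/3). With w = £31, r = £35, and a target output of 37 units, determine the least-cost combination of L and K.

With a fixed-proportions technology, the cost-minimizing bundle uses no slack in either input: L/3 = K/3 = Q.
So L = 3·37 = 111 and K = 3·37 = 111.

L* = 111, K* = 111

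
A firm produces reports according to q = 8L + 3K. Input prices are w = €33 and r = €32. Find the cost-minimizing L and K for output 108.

The inputs are perfect substitutes, so the firm uses whichever has the lower cost per unit of output.
Cost per unit of output via L is w/8 = 4.125; via K it is r/3 = 32/3. L is cheaper.
Producing q = 108 with L alone: L = 13.5, K = 0.

L* = 13.5, K* = 0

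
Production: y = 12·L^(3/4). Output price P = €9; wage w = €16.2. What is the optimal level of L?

MP_L = (3/4)·12·L^(-1/4) = 9·L^(-1/4).
Profit maximization for a price taker requires P·MP_L = w: 9·9·L^(-1/4) = 16.2.
So L^(-1/4) = 0.2, which gives L = 625.

L* = 625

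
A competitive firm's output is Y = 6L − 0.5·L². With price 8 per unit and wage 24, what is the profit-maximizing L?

The marginal product of L is MP_L = 6 − L.
A price-taking firm hires until the value of the marginal product equals the wage: P·MP_L = w, so 8·(6 − L) = 24.
Then 6 − L = 3, giving L = 3.

L* = 3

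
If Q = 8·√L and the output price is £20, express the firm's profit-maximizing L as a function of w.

MP_L = (1/2)·8·L^(-1/2) = 4·L^(-1/2).
Setting P·MP_L = w: 80·L^(-1/2) = w.
Solving for L: L^(-1/2) = w/80, so L = (80/w)^(2).

L(w) = 6400/w²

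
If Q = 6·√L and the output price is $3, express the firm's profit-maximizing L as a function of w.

MP_L = (1/2)·6·L^(-1/2) = 3·L^(-1/2).
Setting P·MP_L = w: 9·L^(-1/2) = w.
Solving for L: L^(-1/2) = w/9, so L = (9/w)^(2).

L(w) = 81/w²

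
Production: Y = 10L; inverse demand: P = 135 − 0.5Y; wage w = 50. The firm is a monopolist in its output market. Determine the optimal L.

Marginal revenue from the inverse demand is MR = 135 − Y.
The marginal product is MP_L = 10.
A monopolist hires until marginal revenue product equals the wage: MR·MP_L = w.
(135 − 10L)·10 = 50, so L = 13.

L* = 13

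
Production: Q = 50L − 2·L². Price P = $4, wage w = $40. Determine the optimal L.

L* = 10

The marginal product of L is MP_L = 50 − 4L.
A price-taking firm hires until the value of the marginal product equals the wage: P·MP_L = w, so 4·(50 − 4L) = 40.
Then 50 − 4L = 10, giving L = 10.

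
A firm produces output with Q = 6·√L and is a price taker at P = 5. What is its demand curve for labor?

L(w) = 225/w²

MP_L = (1/2)·6·L^(-1/2) = 3·L^(-1/2).
Setting P·MP_L = w: 15·L^(-1/2) = w.
Solving for L: L^(-1/2) = w/15, so L = (15/w)^(2).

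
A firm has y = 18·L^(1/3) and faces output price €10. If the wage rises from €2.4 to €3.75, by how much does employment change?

ΔL = -61

From P·MP_L = w with MP_L = 6·L^(-2/3), the labor demand is L(w) = (60/w)^(3/2).
At w = 2.4: L = 125. At w = 3.75: L = 64.
ΔL = 64 − 125 = -61.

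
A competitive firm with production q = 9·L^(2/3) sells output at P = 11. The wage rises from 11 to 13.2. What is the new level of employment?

L* = 125

From P·MP_L = w with MP_L = 6·L^(-1/3), the labor demand is L(w) = (66/w)^(3).
At w = 11: L = 216. At w = 13.2: L = 125.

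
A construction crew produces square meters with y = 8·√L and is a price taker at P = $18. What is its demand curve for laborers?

L(w) = 5184/w²

MP_L = (1/2)·8·L^(-1/2) = 4·L^(-1/2).
Setting P·MP_L = w: 72·L^(-1/2) = w.
Solving for L: L^(-1/2) = w/72, so L = (72/w)^(2).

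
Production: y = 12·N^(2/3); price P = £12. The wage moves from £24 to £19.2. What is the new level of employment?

N* = 125

From P·MP_N = w with MP_N = 8·N^(-1/3), the labor demand is N(w) = (96/w)^(3).
At w = 24: N = 64. At w = 19.2: N = 125.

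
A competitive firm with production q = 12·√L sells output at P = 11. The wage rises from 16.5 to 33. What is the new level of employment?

L* = 4

From P·MP_L = w with MP_L = 6·L^(-1/2), the labor demand is L(w) = (66/w)^(2).
At w = 16.5: L = 16. At w = 33: L = 4.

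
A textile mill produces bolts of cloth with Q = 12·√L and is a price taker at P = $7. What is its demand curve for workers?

L(w) = 1764/w²

MP_L = (1/2)·12·L^(-1/2) = 6·L^(-1/2).
Setting P·MP_L = w: 42·L^(-1/2) = w.
Solving for L: L^(-1/2) = w/42, so L = (42/w)^(2).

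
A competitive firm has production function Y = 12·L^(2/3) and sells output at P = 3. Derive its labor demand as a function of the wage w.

MP_L = (2/3)·12·L^(-1/3) = 8·L^(-1/3).
Setting P·MP_L = w: 24·L^(-1/3) = w.
Solving for L: L^(-1/3) = w/24, so L = (24/w)^(3).

L(w) = 13824/w³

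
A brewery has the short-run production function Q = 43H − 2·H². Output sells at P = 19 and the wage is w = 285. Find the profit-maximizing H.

H* = 7

The marginal product of H is MP_H = 43 − 4H.
A price-taking firm hires until the value of the marginal product equals the wage: P·MP_H = w, so 19·(43 − 4H) = 285.
Then 43 − 4H = 15, giving H = 7.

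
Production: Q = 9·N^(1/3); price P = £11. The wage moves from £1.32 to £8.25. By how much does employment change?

ΔN = -117

From P·MP_N = w with MP_N = 3·N^(-2/3), the labor demand is N(w) = (33/w)^(3/2).
At w = 1.32: N = 125. At w = 8.25: N = 8.
ΔN = 8 − 125 = -117.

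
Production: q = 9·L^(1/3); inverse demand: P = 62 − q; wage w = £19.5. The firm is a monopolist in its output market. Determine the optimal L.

L* = 8

Marginal revenue from the inverse demand is MR = 62 − 2q.
The marginal product is MP_L = 3·L^(-2/3).
A monopolist hires until marginal revenue product equals the wage: MR·MP_L = w.
At L, q = 9·L^(1/3). Substituting and solving: (62 − 18·L^(1/3))·3·L^(-2/3) = 19.5 gives L = 8.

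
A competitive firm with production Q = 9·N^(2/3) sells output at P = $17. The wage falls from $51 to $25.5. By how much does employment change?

From P·MP_N = w with MP_N = 6·N^(-1/3), the labor demand is N(w) = (102/w)^(3).
At w = 51: N = 8. At w = 25.5: N = 64.
ΔN = 64 − 8 = 56.

ΔN = 56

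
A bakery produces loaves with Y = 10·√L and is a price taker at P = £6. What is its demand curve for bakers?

MP_L = (1/2)·10·L^(-1/2) = 5·L^(-1/2).
Setting P·MP_L = w: 30·L^(-1/2) = w.
Solving for L: L^(-1/2) = w/30, so L = (30/w)^(2).

L(w) = 900/w²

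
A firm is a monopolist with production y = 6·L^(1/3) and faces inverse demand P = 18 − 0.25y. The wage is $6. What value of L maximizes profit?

Marginal revenue from the inverse demand is MR = 18 − 0.5y.
The marginal product is MP_L = 2·L^(-2/3).
A monopolist hires until marginal revenue product equals the wage: MR·MP_L = w.
At L, y = 6·L^(1/3). Substituting and solving: (18 − 3·L^(1/3))·2·L^(-2/3) = 6 gives L = 8.

L* = 8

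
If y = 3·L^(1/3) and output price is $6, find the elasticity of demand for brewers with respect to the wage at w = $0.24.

MP_L = (1/3)·3·L^(-2/3), so P·MP_L = w gives 6·L^(-2/3) = w.
Solving, L(w) = (6/w)^(3/2). This is a constant-elasticity form: L ∝ w^(−3/2), so ε = −3/2.

ε = -1.5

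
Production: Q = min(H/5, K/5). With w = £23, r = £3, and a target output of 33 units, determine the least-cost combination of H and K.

With a fixed-proportions technology, the cost-minimizing bundle uses no slack in either input: H/5 = K/5 = Q.
So H = 5·33 = 165 and K = 5·33 = 165.

H* = 165, K* = 165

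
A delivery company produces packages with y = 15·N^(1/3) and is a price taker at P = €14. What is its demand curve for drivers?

N(w) = (70/w)^(3/2)

MP_N = (1/3)·15·N^(-2/3) = 5·N^(-2/3).
Setting P·MP_N = w: 70·N^(-2/3) = w.
Solving for N: N^(-2/3) = w/70, so N = (70/w)^(3/2).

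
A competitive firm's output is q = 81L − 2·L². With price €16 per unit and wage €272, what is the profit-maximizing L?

The marginal product of L is MP_L = 81 − 4L.
A price-taking firm hires until the value of the marginal product equals the wage: P·MP_L = w, so 16·(81 − 4L) = 272.
Then 81 − 4L = 17, giving L = 16.

L* = 16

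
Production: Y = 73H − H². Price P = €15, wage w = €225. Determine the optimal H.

H* = 29

The marginal product of H is MP_H = 73 − 2H.
A price-taking firm hires until the value of the marginal product equals the wage: P·MP_H = w, so 15·(73 − 2H) = 225.
Then 73 − 2H = 15, giving H = 29.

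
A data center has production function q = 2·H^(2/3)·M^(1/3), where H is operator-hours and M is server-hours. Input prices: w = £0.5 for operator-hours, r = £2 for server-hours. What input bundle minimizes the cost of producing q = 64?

Cost minimization requires the marginal rate of technical substitution to equal the input-price ratio: MP_H/MP_M = w/r.
Here MP_H/MP_M = (2/3)·(M/H)/(1/3) = 2·(M/H). Setting this equal to 0.5/2 = 0.25 gives M = 0.125H.
Substituting into q = 64: 2·H^(2/3)·(0.125H)^(1/3) = 64.
Solving, H = 64 and M = 8.

H* = 64, M* = 8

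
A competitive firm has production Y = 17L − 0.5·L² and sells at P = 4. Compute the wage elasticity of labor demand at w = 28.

From P·MP_L = w with MP_L = 17 − L, labor demand is L(w) = 17 − w/4.
dL/dw = −1/(4) = -0.25.
At w = 28, L = 10, so ε = (dL/dw)·(w/L) = (-0.25)·(28/10) = -0.7.

ε = -0.7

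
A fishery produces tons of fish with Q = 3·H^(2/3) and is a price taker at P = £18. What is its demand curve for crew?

H(w) = 46656/w³

MP_H = (2/3)·3·H^(-1/3) = 2·H^(-1/3).
Setting P·MP_H = w: 36·H^(-1/3) = w.
Solving for H: H^(-1/3) = w/36, so H = (36/w)^(3).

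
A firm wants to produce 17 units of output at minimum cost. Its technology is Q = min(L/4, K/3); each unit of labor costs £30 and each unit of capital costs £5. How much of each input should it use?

L* = 68, K* = 51

With a fixed-proportions technology, the cost-minimizing bundle uses no slack in either input: L/4 = K/3 = Q.
So L = 4·17 = 68 and K = 3·17 = 51.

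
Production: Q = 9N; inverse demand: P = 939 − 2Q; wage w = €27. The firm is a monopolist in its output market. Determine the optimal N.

Marginal revenue from the inverse demand is MR = 939 − 4Q.
The marginal product is MP_N = 9.
A monopolist hires until marginal revenue product equals the wage: MR·MP_N = w.
(939 − 36N)·9 = 27, so N = 26.

N* = 26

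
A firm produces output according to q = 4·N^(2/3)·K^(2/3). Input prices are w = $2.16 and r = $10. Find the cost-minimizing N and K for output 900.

N* = 125, K* = 27

Cost minimization requires the marginal rate of technical substitution to equal the input-price ratio: MP_N/MP_K = w/r.
Here MP_N/MP_K = (2/3)·(K/N)/(2/3) = (K/N). Setting this equal to 2.16/10 = 0.216 gives K = 0.216N.
Substituting into q = 900: 4·N^(2/3)·(0.216N)^(2/3) = 900.
Solving, N = 125 and K = 27.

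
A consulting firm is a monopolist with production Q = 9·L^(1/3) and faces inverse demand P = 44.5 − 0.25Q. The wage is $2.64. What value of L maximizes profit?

L* = 125

Marginal revenue from the inverse demand is MR = 44.5 − 0.5Q.
The marginal product is MP_L = 3·L^(-2/3).
A monopolist hires until marginal revenue product equals the wage: MR·MP_L = w.
At L, Q = 9·L^(1/3). Substituting and solving: (44.5 − 4.5·L^(1/3))·3·L^(-2/3) = 2.64 gives L = 125.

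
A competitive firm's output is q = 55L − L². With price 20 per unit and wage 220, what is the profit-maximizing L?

L* = 22

The marginal product of L is MP_L = 55 − 2L.
A price-taking firm hires until the value of the marginal product equals the wage: P·MP_L = w, so 20·(55 − 2L) = 220.
Then 55 − 2L = 11, giving L = 22.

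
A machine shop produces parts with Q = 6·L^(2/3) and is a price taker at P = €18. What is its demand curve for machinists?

MP_L = (2/3)·6·L^(-1/3) = 4·L^(-1/3).
Setting P·MP_L = w: 72·L^(-1/3) = w.
Solving for L: L^(-1/3) = w/72, so L = (72/w)^(3).

L(w) = 373248/w³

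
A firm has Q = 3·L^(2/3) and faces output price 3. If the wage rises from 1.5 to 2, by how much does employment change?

ΔL = -37

From P·MP_L = w with MP_L = 2·L^(-1/3), the labor demand is L(w) = (6/w)^(3).
At w = 1.5: L = 64. At w = 2: L = 27.
ΔL = 27 − 64 = -37.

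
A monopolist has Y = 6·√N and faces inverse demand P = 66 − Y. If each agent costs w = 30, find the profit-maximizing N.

N* = 9

Marginal revenue from the inverse demand is MR = 66 − 2Y.
The marginal product is MP_N = 3·N^(-1/2).
A monopolist hires until marginal revenue product equals the wage: MR·MP_N = w.
At N, Y = 6·√N. Substituting and solving: (66 − 12·√N)·3·N^(-1/2) = 30 gives N = 9.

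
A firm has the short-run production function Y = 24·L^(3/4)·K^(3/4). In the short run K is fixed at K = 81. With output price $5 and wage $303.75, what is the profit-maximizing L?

With K = 81, MP_L = (3/4)·24·L^(-1/4)·81^(3/4) = 486·L^(-1/4).
Profit maximization for a price taker requires P·MP_L = w: 5·486·L^(-1/4) = 303.75.
So L^(-1/4) = 0.125, which gives L = 4096.

L* = 4096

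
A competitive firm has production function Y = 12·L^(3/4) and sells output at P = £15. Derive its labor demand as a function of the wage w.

L(w) = (135/w)^(4)

MP_L = (3/4)·12·L^(-1/4) = 9·L^(-1/4).
Setting P·MP_L = w: 135·L^(-1/4) = w.
Solving for L: L^(-1/4) = w/135, so L = (135/w)^(4).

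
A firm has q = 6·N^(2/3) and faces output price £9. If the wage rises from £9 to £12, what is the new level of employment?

From P·MP_N = w with MP_N = 4·N^(-1/3), the labor demand is N(w) = (36/w)^(3).
At w = 9: N = 64. At w = 12: N = 27.

N* = 27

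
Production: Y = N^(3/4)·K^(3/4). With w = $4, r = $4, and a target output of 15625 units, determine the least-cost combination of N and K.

Cost minimization requires the marginal rate of technical substitution to equal the input-price ratio: MP_N/MP_K = w/r.
Here MP_N/MP_K = (3/4)·(K/N)/(3/4) = (K/N). Setting this equal to 4/4 = 1 gives K = N.
Substituting into Y = 15625: N^(3/4)·(N)^(3/4) = 15625.
Solving, N = 625 and K = 625.

N* = 625, K* = 625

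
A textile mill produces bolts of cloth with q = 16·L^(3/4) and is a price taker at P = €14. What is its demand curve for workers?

MP_L = (3/4)·16·L^(-1/4) = 12·L^(-1/4).
Setting P·MP_L = w: 168·L^(-1/4) = w.
Solving for L: L^(-1/4) = w/168, so L = (168/w)^(4).

L(w) = (168/w)^(4)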